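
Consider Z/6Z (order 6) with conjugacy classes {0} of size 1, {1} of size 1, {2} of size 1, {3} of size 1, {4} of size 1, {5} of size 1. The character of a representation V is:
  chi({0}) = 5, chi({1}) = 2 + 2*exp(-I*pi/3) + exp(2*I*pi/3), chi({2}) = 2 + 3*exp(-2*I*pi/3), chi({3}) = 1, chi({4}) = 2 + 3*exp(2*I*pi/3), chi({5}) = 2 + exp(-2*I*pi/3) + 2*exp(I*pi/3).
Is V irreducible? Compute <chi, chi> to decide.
Not irreducible (reducible): <chi, chi> = 9 > 1.

<chi, chi> = (1/|G|) sum_C |C| * |chi(C)|^2 = (1/6)[1*|5|^2 + 1*|2 + 2*exp(-I*pi/3) + exp(2*I*pi/3)|^2 + 1*|2 + 3*exp(-2*I*pi/3)|^2 + 1*|1|^2 + 1*|2 + 3*exp(2*I*pi/3)|^2 + 1*|2 + exp(-2*I*pi/3) + 2*exp(I*pi/3)|^2]
  = (1/6)[(25) + (7) + (7) + (1) + (7) + (7)] = 54/6 = 9.
(Exp terms are combined using exp(i*s)*conj(exp(i*t)) = exp(i*(s-t)), and sums of them are collapsed using the identity that for every m > 1 the m distinct m-th roots of unity sum to 0, e.g. 1 + exp(2*I*pi/3) + exp(-2*I*pi/3) = 0.)
A character is irreducible iff <chi, chi> = 1, so this representation is reducible.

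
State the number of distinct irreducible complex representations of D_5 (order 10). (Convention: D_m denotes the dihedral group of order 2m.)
4

Details: The number of irreducible complex representations of a finite group equals its number of conjugacy classes. D_5 has 4 conjugacy classes ((n+3)/2 for n odd), so D_5 (order 10) has exactly 4 irreducible complex representations.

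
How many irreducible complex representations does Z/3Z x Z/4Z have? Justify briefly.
12

Why: The number of irreducible complex representations of a finite group equals its number of conjugacy classes. Z/3Z x Z/4Z is abelian of order 12, so every element is its own conjugacy class: 12 classes, so Z/3Z x Z/4Z (order 12) has exactly 12 irreducible complex representations.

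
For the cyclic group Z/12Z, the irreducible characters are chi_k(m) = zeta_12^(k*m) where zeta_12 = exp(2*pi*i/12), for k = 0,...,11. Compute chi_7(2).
chi_7(2) = zeta_12^14 = exp(I*pi/3)

Derivation: chi_7(2) = zeta_12^(7*2) = zeta_12^14. Since zeta_12^12 = 1, this equals zeta_12^2 = exp(2*pi*i*2/12) = exp(I*pi/3).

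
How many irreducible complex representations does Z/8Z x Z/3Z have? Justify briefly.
24

Argument: The number of irreducible complex representations of a finite group equals its number of conjugacy classes. Z/8Z x Z/3Z is abelian of order 24, so every element is its own conjugacy class: 24 classes, so Z/8Z x Z/3Z (order 24) has exactly 24 irreducible complex representations.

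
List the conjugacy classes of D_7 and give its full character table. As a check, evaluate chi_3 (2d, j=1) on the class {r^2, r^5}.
Conjugacy classes: {e} of size 1, {r^1, r^6} of size 2, {r^2, r^5} of size 2, {r^3, r^4} of size 2, {s, sr, ..., sr^6} of size 7.
Character table:
  irrep \ class              {e} (size 1)  {r^1, r^6} (size 2)  {r^2, r^5} (size 2)  {r^3, r^4} (size 2)  {s, sr, ..., sr^6} (size 7)
  chi_1 (triv)               1             1                    1                    1                    1                          
  chi_2 (sign: r->1, s->-1)  1             1                    1                    1                    -1                         
  chi_3 (2d, j=1)            2             2*cos(2*pi/7)        -2*cos(3*pi/7)       -2*cos(pi/7)         0                          
  chi_4 (2d, j=2)            2             -2*cos(3*pi/7)       -2*cos(pi/7)         2*cos(2*pi/7)        0                          
  chi_5 (2d, j=3)            2             -2*cos(pi/7)         2*cos(2*pi/7)        -2*cos(3*pi/7)       0                          

Spot check: chi_3 (2d, j=1) on {r^2, r^5} = -2*cos(3*pi/7).

Explanation: D_7 has order 2*7 = 14 with 5 conjugacy classes, hence 5 irreducibles. Sum of squared dims 1 + 1 + 4 + 4 + 4 = 14 = |G|. Linear characters come from the abelianisation; the 2-dimensional irreps have character r^k -> 2*cos(2*pi*j*k/7), reflections -> 0.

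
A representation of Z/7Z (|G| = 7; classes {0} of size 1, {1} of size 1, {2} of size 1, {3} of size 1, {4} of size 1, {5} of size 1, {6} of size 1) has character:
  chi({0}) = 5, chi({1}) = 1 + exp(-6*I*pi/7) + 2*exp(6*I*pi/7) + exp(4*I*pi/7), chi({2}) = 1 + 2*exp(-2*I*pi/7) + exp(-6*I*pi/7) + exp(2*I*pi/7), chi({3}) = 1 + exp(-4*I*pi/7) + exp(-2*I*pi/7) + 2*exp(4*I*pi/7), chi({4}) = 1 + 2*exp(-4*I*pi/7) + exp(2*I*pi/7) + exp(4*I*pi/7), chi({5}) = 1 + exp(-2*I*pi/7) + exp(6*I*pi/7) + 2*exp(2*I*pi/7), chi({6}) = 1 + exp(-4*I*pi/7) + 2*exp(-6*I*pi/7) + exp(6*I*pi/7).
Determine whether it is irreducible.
Not irreducible (reducible): <chi, chi> = 7 > 1.

Argument: <chi, chi> = (1/|G|) sum_C |C| * |chi(C)|^2 = (1/7)[1*|5|^2 + 1*|1 + exp(-6*I*pi/7) + 2*exp(6*I*pi/7) + exp(4*I*pi/7)|^2 + 1*|1 + 2*exp(-2*I*pi/7) + exp(-6*I*pi/7) + exp(2*I*pi/7)|^2 + 1*|1 + exp(-4*I*pi/7) + exp(-2*I*pi/7) + 2*exp(4*I*pi/7)|^2 + 1*|1 + 2*exp(-4*I*pi/7) + exp(2*I*pi/7) + exp(4*I*pi/7)|^2 + 1*|1 + exp(-2*I*pi/7) + exp(6*I*pi/7) + 2*exp(2*I*pi/7)|^2 + 1*|1 + exp(-4*I*pi/7) + 2*exp(-6*I*pi/7) + exp(6*I*pi/7)|^2]
  = (1/7)[(25) + (7 + 4*exp(-2*I*pi/7) + 2*exp(-4*I*pi/7) + 3*exp(-6*I*pi/7) + 3*exp(6*I*pi/7) + 2*exp(4*I*pi/7) + 4*exp(2*I*pi/7)) + (7 + 4*exp(-4*I*pi/7) + 3*exp(-2*I*pi/7) + 2*exp(-6*I*pi/7) + 2*exp(6*I*pi/7) + 3*exp(2*I*pi/7) + 4*exp(4*I*pi/7)) + (7 + 3*exp(-4*I*pi/7) + 4*exp(-6*I*pi/7) + 2*exp(-2*I*pi/7) + 2*exp(2*I*pi/7) + 4*exp(6*I*pi/7) + 3*exp(4*I*pi/7)) + (7 + 3*exp(-4*I*pi/7) + 4*exp(-6*I*pi/7) + 2*exp(-2*I*pi/7) + 2*exp(2*I*pi/7) + 4*exp(6*I*pi/7) + 3*exp(4*I*pi/7)) + (7 + 4*exp(-4*I*pi/7) + 3*exp(-2*I*pi/7) + 2*exp(-6*I*pi/7) + 2*exp(6*I*pi/7) + 3*exp(2*I*pi/7) + 4*exp(4*I*pi/7)) + (7 + 4*exp(-2*I*pi/7) + 2*exp(-4*I*pi/7) + 3*exp(-6*I*pi/7) + 3*exp(6*I*pi/7) + 2*exp(4*I*pi/7) + 4*exp(2*I*pi/7))] = 49/7 = 7.
(Exp terms are combined using exp(i*s)*conj(exp(i*t)) = exp(i*(s-t)), and sums of them are collapsed using the identity that for every m > 1 the m distinct m-th roots of unity sum to 0, e.g. 1 + exp(2*I*pi/3) + exp(-2*I*pi/3) = 0.)
A character is irreducible iff <chi, chi> = 1, so this representation is reducible.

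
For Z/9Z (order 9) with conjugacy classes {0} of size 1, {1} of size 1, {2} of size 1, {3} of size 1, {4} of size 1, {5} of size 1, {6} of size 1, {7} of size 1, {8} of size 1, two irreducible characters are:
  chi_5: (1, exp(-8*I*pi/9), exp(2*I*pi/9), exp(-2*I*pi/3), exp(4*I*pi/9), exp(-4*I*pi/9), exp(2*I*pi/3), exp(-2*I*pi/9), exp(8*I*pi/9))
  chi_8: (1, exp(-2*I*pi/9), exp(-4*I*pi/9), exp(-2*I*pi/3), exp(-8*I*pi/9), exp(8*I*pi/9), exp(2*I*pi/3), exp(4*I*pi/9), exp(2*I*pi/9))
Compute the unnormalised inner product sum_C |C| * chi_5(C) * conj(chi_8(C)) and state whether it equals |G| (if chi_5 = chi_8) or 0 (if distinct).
Sum = 0; so <chi_5, chi_8> = 0 (distinct irreducibles are orthogonal).

Reasoning: Compute term by term over conjugacy classes (|C| * chi_5(C) * conj(chi_8(C))):
  1*(1)*conj(1) + 1*(exp(-8*I*pi/9))*conj(exp(-2*I*pi/9)) + 1*(exp(2*I*pi/9))*conj(exp(-4*I*pi/9)) + 1*(exp(-2*I*pi/3))*conj(exp(-2*I*pi/3)) + 1*(exp(4*I*pi/9))*conj(exp(-8*I*pi/9)) + 1*(exp(-4*I*pi/9))*conj(exp(8*I*pi/9)) + 1*(exp(2*I*pi/3))*conj(exp(2*I*pi/3)) + 1*(exp(-2*I*pi/9))*conj(exp(4*I*pi/9)) + 1*(exp(8*I*pi/9))*conj(exp(2*I*pi/9))
  = (1) + (exp(-2*I*pi/3)) + (exp(2*I*pi/3)) + (1) + (exp(-2*I*pi/3)) + (exp(2*I*pi/3)) + (1) + (exp(-2*I*pi/3)) + (exp(2*I*pi/3))
  = 0.
(Exp terms are combined using exp(i*s)*conj(exp(i*t)) = exp(i*(s-t)), and sums of them are collapsed using the identity that for every m > 1 the m distinct m-th roots of unity sum to 0, e.g. 1 + exp(2*I*pi/3) + exp(-2*I*pi/3) = 0.)
Dividing by |G| = 9 gives 0/9 = 0, matching the row-orthogonality relation <chi_5, chi_8> = [chi_5 = chi_8].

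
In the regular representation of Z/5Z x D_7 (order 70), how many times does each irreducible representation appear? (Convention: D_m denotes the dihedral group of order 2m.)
Each irreducible V_i of dimension d_i appears with multiplicity d_i, i.e. rho_reg = (direct sum over all irreducibles V_i) d_i V_i. The irreducible dimensions for Z/5Z x D_7 are 1, 1, 1, 1, 1, 1, 1, 1, 1, 1, 2, 2, 2, 2, 2, 2, 2, 2, 2, 2, 2, 2, 2, 2, 2: 10 irreducibles of dimension 1, each with multiplicity 1; 15 irreducibles of dimension 2, each with multiplicity 2. Total dimension 10*1*1 + 15*2*2 = 70 = |G|.

Solution. General theorem: in the regular representation of a finite group G, each irreducible appears with multiplicity equal to its dimension. Check: dim(rho_reg) = sum d_i^2 = 1 + 1 + 1 + 1 + 1 + 1 + 1 + 1 + 1 + 1 + 4 + 4 + 4 + 4 + 4 + 4 + 4 + 4 + 4 + 4 + 4 + 4 + 4 + 4 + 4 = 70 = |G|.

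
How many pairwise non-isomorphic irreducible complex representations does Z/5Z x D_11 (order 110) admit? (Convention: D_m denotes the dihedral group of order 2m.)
35

Derivation: The number of irreducible complex representations of a finite group equals its number of conjugacy classes. For a direct product, #classes(G x H) = #classes(G) * #classes(H). Z/5Z has 5 classes (abelian), D_11 has 7 classes, so 5 * 7 = 35, so Z/5Z x D_11 (order 110) has exactly 35 irreducible complex representations.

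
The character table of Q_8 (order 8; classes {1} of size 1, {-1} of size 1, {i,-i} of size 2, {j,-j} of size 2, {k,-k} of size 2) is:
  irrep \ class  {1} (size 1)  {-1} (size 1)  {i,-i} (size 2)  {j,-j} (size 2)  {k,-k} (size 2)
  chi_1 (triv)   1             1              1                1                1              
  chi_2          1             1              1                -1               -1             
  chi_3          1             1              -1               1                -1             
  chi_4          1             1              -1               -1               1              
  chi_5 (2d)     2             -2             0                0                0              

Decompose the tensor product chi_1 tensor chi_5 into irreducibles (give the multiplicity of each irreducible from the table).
chi_1 tensor chi_5 = chi_5 (all other irreducibles have multiplicity 0).

Proof sketch: The character of a tensor product is the pointwise product (chi_1 * chi_5)(C) = chi_1(C) * chi_5(C):
  {1}: (1)*(2), {-1}: (1)*(-2), {i,-i}: (1)*(0), {j,-j}: (1)*(0), {k,-k}: (1)*(0)
so (chi_1 * chi_5) takes values
  {1} -> 2, {-1} -> -2, {i,-i} -> 0, {j,-j} -> 0, {k,-k} -> 0.
Now take the inner product of this character with each irreducible chi from the table, <chi_1*chi_5, chi> = (1/8) sum_C |C| (chi_1*chi_5)(C) conj(chi(C)):
  <chi_1*chi_5, chi_1> = (1/8)[1*(2)*conj(1) + 1*(-2)*conj(1) + 2*(0)*conj(1) + 2*(0)*conj(1) + 2*(0)*conj(1)]
      = (1/8)[(2) + (-2) + (0) + (0) + (0)] = 0/8 = 0
  <chi_1*chi_5, chi_2> = (1/8)[1*(2)*conj(1) + 1*(-2)*conj(1) + 2*(0)*conj(1) + 2*(0)*conj(-1) + 2*(0)*conj(-1)]
      = (1/8)[(2) + (-2) + (0) + (0) + (0)] = 0/8 = 0
  <chi_1*chi_5, chi_3> = (1/8)[1*(2)*conj(1) + 1*(-2)*conj(1) + 2*(0)*conj(-1) + 2*(0)*conj(1) + 2*(0)*conj(-1)]
      = (1/8)[(2) + (-2) + (0) + (0) + (0)] = 0/8 = 0
  <chi_1*chi_5, chi_4> = (1/8)[1*(2)*conj(1) + 1*(-2)*conj(1) + 2*(0)*conj(-1) + 2*(0)*conj(-1) + 2*(0)*conj(1)]
      = (1/8)[(2) + (-2) + (0) + (0) + (0)] = 0/8 = 0
  <chi_1*chi_5, chi_5> = (1/8)[1*(2)*conj(2) + 1*(-2)*conj(-2) + 2*(0)*conj(0) + 2*(0)*conj(0) + 2*(0)*conj(0)]
      = (1/8)[(4) + (4) + (0) + (0) + (0)] = 8/8 = 1
Hence the multiplicities are chi_5: 1. Dimension check: dim(chi_1)*dim(chi_5) = 1*2 = 2 and sum (mult * dim) = 1*2 = 2.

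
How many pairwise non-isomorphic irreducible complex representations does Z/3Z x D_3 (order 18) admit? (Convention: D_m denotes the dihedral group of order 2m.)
9

The number of irreducible complex representations of a finite group equals its number of conjugacy classes. For a direct product, #classes(G x H) = #classes(G) * #classes(H). Z/3Z has 3 classes (abelian), D_3 has 3 classes, so 3 * 3 = 9, so Z/3Z x D_3 (order 18) has exactly 9 irreducible complex representations.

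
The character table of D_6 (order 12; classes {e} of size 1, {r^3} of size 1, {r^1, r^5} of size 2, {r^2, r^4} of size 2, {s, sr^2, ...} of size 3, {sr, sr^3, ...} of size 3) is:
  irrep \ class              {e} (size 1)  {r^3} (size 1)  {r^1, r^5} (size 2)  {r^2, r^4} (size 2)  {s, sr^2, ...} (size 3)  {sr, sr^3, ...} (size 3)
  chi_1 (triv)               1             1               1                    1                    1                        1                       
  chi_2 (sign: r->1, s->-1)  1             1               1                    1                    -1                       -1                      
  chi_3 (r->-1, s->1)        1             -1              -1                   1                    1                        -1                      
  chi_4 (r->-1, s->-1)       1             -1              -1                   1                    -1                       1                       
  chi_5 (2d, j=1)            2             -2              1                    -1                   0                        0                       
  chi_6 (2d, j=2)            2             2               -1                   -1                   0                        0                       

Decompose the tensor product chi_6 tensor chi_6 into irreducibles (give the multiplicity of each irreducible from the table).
chi_6 tensor chi_6 = chi_1 + chi_2 + chi_6 (all other irreducibles have multiplicity 0).

Details: The character of a tensor product is the pointwise product (chi_6 * chi_6)(C) = chi_6(C) * chi_6(C):
  {e}: (2)*(2), {r^3}: (2)*(2), {r^1, r^5}: (-1)*(-1), {r^2, r^4}: (-1)*(-1), {s, sr^2, ...}: (0)*(0), {sr, sr^3, ...}: (0)*(0)
so (chi_6 * chi_6) takes values
  {e} -> 4, {r^3} -> 4, {r^1, r^5} -> 1, {r^2, r^4} -> 1, {s, sr^2, ...} -> 0, {sr, sr^3, ...} -> 0.
Now take the inner product of this character with each irreducible chi from the table, <chi_6*chi_6, chi> = (1/12) sum_C |C| (chi_6*chi_6)(C) conj(chi(C)):
  <chi_6*chi_6, chi_1> = (1/12)[1*(4)*conj(1) + 1*(4)*conj(1) + 2*(1)*conj(1) + 2*(1)*conj(1) + 3*(0)*conj(1) + 3*(0)*conj(1)]
      = (1/12)[(4) + (4) + (2) + (2) + (0) + (0)] = 12/12 = 1
  <chi_6*chi_6, chi_2> = (1/12)[1*(4)*conj(1) + 1*(4)*conj(1) + 2*(1)*conj(1) + 2*(1)*conj(1) + 3*(0)*conj(-1) + 3*(0)*conj(-1)]
      = (1/12)[(4) + (4) + (2) + (2) + (0) + (0)] = 12/12 = 1
  <chi_6*chi_6, chi_3> = (1/12)[1*(4)*conj(1) + 1*(4)*conj(-1) + 2*(1)*conj(-1) + 2*(1)*conj(1) + 3*(0)*conj(1) + 3*(0)*conj(-1)]
      = (1/12)[(4) + (-4) + (-2) + (2) + (0) + (0)] = 0/12 = 0
  <chi_6*chi_6, chi_4> = (1/12)[1*(4)*conj(1) + 1*(4)*conj(-1) + 2*(1)*conj(-1) + 2*(1)*conj(1) + 3*(0)*conj(-1) + 3*(0)*conj(1)]
      = (1/12)[(4) + (-4) + (-2) + (2) + (0) + (0)] = 0/12 = 0
  <chi_6*chi_6, chi_5> = (1/12)[1*(4)*conj(2) + 1*(4)*conj(-2) + 2*(1)*conj(1) + 2*(1)*conj(-1) + 3*(0)*conj(0) + 3*(0)*conj(0)]
      = (1/12)[(8) + (-8) + (2) + (-2) + (0) + (0)] = 0/12 = 0
  <chi_6*chi_6, chi_6> = (1/12)[1*(4)*conj(2) + 1*(4)*conj(2) + 2*(1)*conj(-1) + 2*(1)*conj(-1) + 3*(0)*conj(0) + 3*(0)*conj(0)]
      = (1/12)[(8) + (8) + (-2) + (-2) + (0) + (0)] = 12/12 = 1
Hence the multiplicities are chi_1: 1, chi_2: 1, chi_6: 1. Dimension check: dim(chi_6)*dim(chi_6) = 2*2 = 4 and sum (mult * dim) = 1*1 + 1*1 + 1*2 = 4.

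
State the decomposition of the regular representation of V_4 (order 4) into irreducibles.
Each irreducible V_i of dimension d_i appears with multiplicity d_i, i.e. rho_reg = (direct sum over all irreducibles V_i) d_i V_i. The irreducible dimensions for V_4 are 1, 1, 1, 1: 4 irreducibles of dimension 1, each with multiplicity 1. Total dimension 4*1*1 = 4 = |G|.

Details: General theorem: in the regular representation of a finite group G, each irreducible appears with multiplicity equal to its dimension. Check: dim(rho_reg) = sum d_i^2 = 1 + 1 + 1 + 1 = 4 = |G|.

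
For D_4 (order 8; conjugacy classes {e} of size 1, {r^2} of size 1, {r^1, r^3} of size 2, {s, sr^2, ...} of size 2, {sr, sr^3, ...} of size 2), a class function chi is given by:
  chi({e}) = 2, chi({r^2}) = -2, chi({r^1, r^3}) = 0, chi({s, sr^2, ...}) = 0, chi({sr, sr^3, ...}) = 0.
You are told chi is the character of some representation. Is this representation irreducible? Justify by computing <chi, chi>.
Irreducible: <chi, chi> = 1.

<chi, chi> = (1/|G|) sum_C |C| * |chi(C)|^2 = (1/8)[1*|2|^2 + 1*|-2|^2 + 2*|0|^2 + 2*|0|^2 + 2*|0|^2]
  = (1/8)[(4) + (4) + (0) + (0) + (0)] = 8/8 = 1.
A character is irreducible iff <chi, chi> = 1, so this representation is irreducible.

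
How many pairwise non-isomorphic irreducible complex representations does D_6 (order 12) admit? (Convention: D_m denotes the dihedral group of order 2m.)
6

Reasoning: The number of irreducible complex representations of a finite group equals its number of conjugacy classes. D_6 has 6 conjugacy classes (n/2 + 3 for n even), so D_6 (order 12) has exactly 6 irreducible complex representations.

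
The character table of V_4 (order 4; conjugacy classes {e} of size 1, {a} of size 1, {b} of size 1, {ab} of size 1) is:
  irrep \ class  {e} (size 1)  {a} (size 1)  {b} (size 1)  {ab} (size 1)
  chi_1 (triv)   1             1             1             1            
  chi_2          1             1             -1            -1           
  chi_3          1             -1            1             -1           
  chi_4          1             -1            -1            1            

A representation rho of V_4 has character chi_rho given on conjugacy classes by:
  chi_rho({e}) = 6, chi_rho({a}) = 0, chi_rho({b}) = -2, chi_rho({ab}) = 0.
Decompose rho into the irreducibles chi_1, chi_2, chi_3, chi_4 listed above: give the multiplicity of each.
Multiplicities: chi_1: 1, chi_2: 2, chi_3: 1, chi_4: 2.

Derivation: Use <chi_rho, chi> = (1/|G|) sum_C |C| * chi_rho(C) * conj(chi(C)) with |G| = 4 for each irreducible chi in the table:
  <chi_rho, chi_1> = (1/4)[1*(6)*conj(1) + 1*(0)*conj(1) + 1*(-2)*conj(1) + 1*(0)*conj(1)]
      = (1/4)[(6) + (0) + (-2) + (0)] = 4/4 = 1
  <chi_rho, chi_2> = (1/4)[1*(6)*conj(1) + 1*(0)*conj(1) + 1*(-2)*conj(-1) + 1*(0)*conj(-1)]
      = (1/4)[(6) + (0) + (2) + (0)] = 8/4 = 2
  <chi_rho, chi_3> = (1/4)[1*(6)*conj(1) + 1*(0)*conj(-1) + 1*(-2)*conj(1) + 1*(0)*conj(-1)]
      = (1/4)[(6) + (0) + (-2) + (0)] = 4/4 = 1
  <chi_rho, chi_4> = (1/4)[1*(6)*conj(1) + 1*(0)*conj(-1) + 1*(-2)*conj(-1) + 1*(0)*conj(1)]
      = (1/4)[(6) + (0) + (2) + (0)] = 8/4 = 2
Dimension check: dim(rho) = sum (mult * dim) = 1*1 + 2*1 + 1*1 + 2*1 = 6 = chi_rho(e) = 6.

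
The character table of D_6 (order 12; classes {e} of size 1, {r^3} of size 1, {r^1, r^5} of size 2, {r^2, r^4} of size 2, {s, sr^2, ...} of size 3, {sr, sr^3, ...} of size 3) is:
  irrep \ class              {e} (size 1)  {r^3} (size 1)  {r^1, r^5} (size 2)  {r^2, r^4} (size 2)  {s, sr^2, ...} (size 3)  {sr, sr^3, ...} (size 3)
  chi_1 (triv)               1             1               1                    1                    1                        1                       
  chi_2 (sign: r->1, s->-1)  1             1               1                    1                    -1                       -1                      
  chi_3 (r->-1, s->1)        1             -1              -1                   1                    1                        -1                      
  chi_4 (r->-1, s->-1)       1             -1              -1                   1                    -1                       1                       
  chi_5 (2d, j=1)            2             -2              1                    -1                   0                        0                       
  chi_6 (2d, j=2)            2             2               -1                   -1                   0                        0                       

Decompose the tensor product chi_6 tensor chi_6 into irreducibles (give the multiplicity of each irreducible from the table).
chi_6 tensor chi_6 = chi_1 + chi_2 + chi_6 (all other irreducibles have multiplicity 0).

Explanation: The character of a tensor product is the pointwise product (chi_6 * chi_6)(C) = chi_6(C) * chi_6(C):
  {e}: (2)*(2), {r^3}: (2)*(2), {r^1, r^5}: (-1)*(-1), {r^2, r^4}: (-1)*(-1), {s, sr^2, ...}: (0)*(0), {sr, sr^3, ...}: (0)*(0)
so (chi_6 * chi_6) takes values
  {e} -> 4, {r^3} -> 4, {r^1, r^5} -> 1, {r^2, r^4} -> 1, {s, sr^2, ...} -> 0, {sr, sr^3, ...} -> 0.
Now take the inner product of this character with each irreducible chi from the table, <chi_6*chi_6, chi> = (1/12) sum_C |C| (chi_6*chi_6)(C) conj(chi(C)):
  <chi_6*chi_6, chi_1> = (1/12)[1*(4)*conj(1) + 1*(4)*conj(1) + 2*(1)*conj(1) + 2*(1)*conj(1) + 3*(0)*conj(1) + 3*(0)*conj(1)]
      = (1/12)[(4) + (4) + (2) + (2) + (0) + (0)] = 12/12 = 1
  <chi_6*chi_6, chi_2> = (1/12)[1*(4)*conj(1) + 1*(4)*conj(1) + 2*(1)*conj(1) + 2*(1)*conj(1) + 3*(0)*conj(-1) + 3*(0)*conj(-1)]
      = (1/12)[(4) + (4) + (2) + (2) + (0) + (0)] = 12/12 = 1
  <chi_6*chi_6, chi_3> = (1/12)[1*(4)*conj(1) + 1*(4)*conj(-1) + 2*(1)*conj(-1) + 2*(1)*conj(1) + 3*(0)*conj(1) + 3*(0)*conj(-1)]
      = (1/12)[(4) + (-4) + (-2) + (2) + (0) + (0)] = 0/12 = 0
  <chi_6*chi_6, chi_4> = (1/12)[1*(4)*conj(1) + 1*(4)*conj(-1) + 2*(1)*conj(-1) + 2*(1)*conj(1) + 3*(0)*conj(-1) + 3*(0)*conj(1)]
      = (1/12)[(4) + (-4) + (-2) + (2) + (0) + (0)] = 0/12 = 0
  <chi_6*chi_6, chi_5> = (1/12)[1*(4)*conj(2) + 1*(4)*conj(-2) + 2*(1)*conj(1) + 2*(1)*conj(-1) + 3*(0)*conj(0) + 3*(0)*conj(0)]
      = (1/12)[(8) + (-8) + (2) + (-2) + (0) + (0)] = 0/12 = 0
  <chi_6*chi_6, chi_6> = (1/12)[1*(4)*conj(2) + 1*(4)*conj(2) + 2*(1)*conj(-1) + 2*(1)*conj(-1) + 3*(0)*conj(0) + 3*(0)*conj(0)]
      = (1/12)[(8) + (8) + (-2) + (-2) + (0) + (0)] = 12/12 = 1
Hence the multiplicities are chi_1: 1, chi_2: 1, chi_6: 1. Dimension check: dim(chi_6)*dim(chi_6) = 2*2 = 4 and sum (mult * dim) = 1*1 + 1*1 + 1*2 = 4.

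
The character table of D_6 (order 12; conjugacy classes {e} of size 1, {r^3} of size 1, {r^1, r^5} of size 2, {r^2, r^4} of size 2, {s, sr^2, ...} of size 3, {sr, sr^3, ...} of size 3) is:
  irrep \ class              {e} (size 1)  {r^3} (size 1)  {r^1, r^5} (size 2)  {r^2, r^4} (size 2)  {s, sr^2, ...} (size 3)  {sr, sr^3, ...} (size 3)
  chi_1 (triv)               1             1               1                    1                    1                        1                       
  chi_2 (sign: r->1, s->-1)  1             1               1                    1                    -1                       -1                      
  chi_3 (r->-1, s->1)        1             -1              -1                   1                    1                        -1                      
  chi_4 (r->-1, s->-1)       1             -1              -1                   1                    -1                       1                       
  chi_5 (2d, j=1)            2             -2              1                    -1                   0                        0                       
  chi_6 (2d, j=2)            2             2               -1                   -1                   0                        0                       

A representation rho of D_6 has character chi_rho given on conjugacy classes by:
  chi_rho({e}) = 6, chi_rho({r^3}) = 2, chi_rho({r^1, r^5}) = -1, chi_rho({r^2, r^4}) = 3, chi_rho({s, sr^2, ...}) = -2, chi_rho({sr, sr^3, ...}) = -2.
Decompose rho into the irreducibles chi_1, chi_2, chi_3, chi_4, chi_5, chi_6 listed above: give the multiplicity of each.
Multiplicities: chi_1: 0, chi_2: 2, chi_3: 1, chi_4: 1, chi_5: 0, chi_6: 1.

Why: Use <chi_rho, chi> = (1/|G|) sum_C |C| * chi_rho(C) * conj(chi(C)) with |G| = 12 for each irreducible chi in the table:
  <chi_rho, chi_1> = (1/12)[1*(6)*conj(1) + 1*(2)*conj(1) + 2*(-1)*conj(1) + 2*(3)*conj(1) + 3*(-2)*conj(1) + 3*(-2)*conj(1)]
      = (1/12)[(6) + (2) + (-2) + (6) + (-6) + (-6)] = 0/12 = 0
  <chi_rho, chi_2> = (1/12)[1*(6)*conj(1) + 1*(2)*conj(1) + 2*(-1)*conj(1) + 2*(3)*conj(1) + 3*(-2)*conj(-1) + 3*(-2)*conj(-1)]
      = (1/12)[(6) + (2) + (-2) + (6) + (6) + (6)] = 24/12 = 2
  <chi_rho, chi_3> = (1/12)[1*(6)*conj(1) + 1*(2)*conj(-1) + 2*(-1)*conj(-1) + 2*(3)*conj(1) + 3*(-2)*conj(1) + 3*(-2)*conj(-1)]
      = (1/12)[(6) + (-2) + (2) + (6) + (-6) + (6)] = 12/12 = 1
  <chi_rho, chi_4> = (1/12)[1*(6)*conj(1) + 1*(2)*conj(-1) + 2*(-1)*conj(-1) + 2*(3)*conj(1) + 3*(-2)*conj(-1) + 3*(-2)*conj(1)]
      = (1/12)[(6) + (-2) + (2) + (6) + (6) + (-6)] = 12/12 = 1
  <chi_rho, chi_5> = (1/12)[1*(6)*conj(2) + 1*(2)*conj(-2) + 2*(-1)*conj(1) + 2*(3)*conj(-1) + 3*(-2)*conj(0) + 3*(-2)*conj(0)]
      = (1/12)[(12) + (-4) + (-2) + (-6) + (0) + (0)] = 0/12 = 0
  <chi_rho, chi_6> = (1/12)[1*(6)*conj(2) + 1*(2)*conj(2) + 2*(-1)*conj(-1) + 2*(3)*conj(-1) + 3*(-2)*conj(0) + 3*(-2)*conj(0)]
      = (1/12)[(12) + (4) + (2) + (-6) + (0) + (0)] = 12/12 = 1
Dimension check: dim(rho) = sum (mult * dim) = 0*1 + 2*1 + 1*1 + 1*1 + 0*2 + 1*2 = 6 = chi_rho(e) = 6.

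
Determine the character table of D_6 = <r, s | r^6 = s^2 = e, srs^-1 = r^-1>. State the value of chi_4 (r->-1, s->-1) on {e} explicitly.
Conjugacy classes: {e} of size 1, {r^3} of size 1, {r^1, r^5} of size 2, {r^2, r^4} of size 2, {s, sr^2, ...} of size 3, {sr, sr^3, ...} of size 3.
Character table:
  irrep \ class              {e} (size 1)  {r^3} (size 1)  {r^1, r^5} (size 2)  {r^2, r^4} (size 2)  {s, sr^2, ...} (size 3)  {sr, sr^3, ...} (size 3)
  chi_1 (triv)               1             1               1                    1                    1                        1                       
  chi_2 (sign: r->1, s->-1)  1             1               1                    1                    -1                       -1                      
  chi_3 (r->-1, s->1)        1             -1              -1                   1                    1                        -1                      
  chi_4 (r->-1, s->-1)       1             -1              -1                   1                    -1                       1                       
  chi_5 (2d, j=1)            2             -2              1                    -1                   0                        0                       
  chi_6 (2d, j=2)            2             2               -1                   -1                   0                        0                       

Spot check: chi_4 (r->-1, s->-1) on {e} = 1.

Why: D_6 has order 2*6 = 12 with 6 conjugacy classes, hence 6 irreducibles. Sum of squared dims 1 + 1 + 1 + 1 + 4 + 4 = 12 = |G|. Linear characters come from the abelianisation; the 2-dimensional irreps have character r^k -> 2*cos(2*pi*j*k/6), reflections -> 0.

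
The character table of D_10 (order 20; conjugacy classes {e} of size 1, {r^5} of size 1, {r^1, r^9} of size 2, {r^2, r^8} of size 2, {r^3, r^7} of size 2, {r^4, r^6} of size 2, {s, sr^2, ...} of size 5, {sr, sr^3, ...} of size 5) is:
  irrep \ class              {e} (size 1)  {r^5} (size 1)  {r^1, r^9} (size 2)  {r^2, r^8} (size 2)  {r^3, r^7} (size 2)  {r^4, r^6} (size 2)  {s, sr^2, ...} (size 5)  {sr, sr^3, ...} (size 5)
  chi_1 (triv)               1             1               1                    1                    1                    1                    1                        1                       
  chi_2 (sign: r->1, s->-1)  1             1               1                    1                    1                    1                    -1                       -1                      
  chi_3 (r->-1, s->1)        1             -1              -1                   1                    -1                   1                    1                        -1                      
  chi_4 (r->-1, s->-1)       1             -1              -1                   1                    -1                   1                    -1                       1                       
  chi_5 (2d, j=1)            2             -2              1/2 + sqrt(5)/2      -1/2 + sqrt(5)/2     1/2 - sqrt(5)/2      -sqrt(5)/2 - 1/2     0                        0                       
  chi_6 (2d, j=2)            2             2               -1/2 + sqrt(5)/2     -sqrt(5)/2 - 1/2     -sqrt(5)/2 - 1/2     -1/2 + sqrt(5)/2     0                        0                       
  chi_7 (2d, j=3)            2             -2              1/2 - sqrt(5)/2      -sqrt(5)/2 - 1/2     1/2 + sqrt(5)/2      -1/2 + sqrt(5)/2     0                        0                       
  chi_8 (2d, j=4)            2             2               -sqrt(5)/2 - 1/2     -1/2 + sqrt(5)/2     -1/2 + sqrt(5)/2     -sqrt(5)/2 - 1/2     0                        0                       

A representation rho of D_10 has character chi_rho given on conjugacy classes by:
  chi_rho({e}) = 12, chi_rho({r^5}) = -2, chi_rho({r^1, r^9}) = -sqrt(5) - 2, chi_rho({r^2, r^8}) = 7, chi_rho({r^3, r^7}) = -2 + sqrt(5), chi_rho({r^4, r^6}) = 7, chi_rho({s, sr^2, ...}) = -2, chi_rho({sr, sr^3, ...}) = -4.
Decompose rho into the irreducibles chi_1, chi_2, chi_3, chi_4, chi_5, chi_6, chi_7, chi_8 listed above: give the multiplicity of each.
Multiplicities: chi_1: 0, chi_2: 3, chi_3: 3, chi_4: 2, chi_5: 0, chi_6: 0, chi_7: 1, chi_8: 1.

Derivation: Use <chi_rho, chi> = (1/|G|) sum_C |C| * chi_rho(C) * conj(chi(C)) with |G| = 20 for each irreducible chi in the table:
  <chi_rho, chi_1> = (1/20)[1*(12)*conj(1) + 1*(-2)*conj(1) + 2*(-sqrt(5) - 2)*conj(1) + 2*(7)*conj(1) + 2*(-2 + sqrt(5))*conj(1) + 2*(7)*conj(1) + 5*(-2)*conj(1) + 5*(-4)*conj(1)]
      = (1/20)[(12) + (-2) + (-2*sqrt(5) - 4) + (14) + (-4 + 2*sqrt(5)) + (14) + (-10) + (-20)] = 0/20 = 0
  <chi_rho, chi_2> = (1/20)[1*(12)*conj(1) + 1*(-2)*conj(1) + 2*(-sqrt(5) - 2)*conj(1) + 2*(7)*conj(1) + 2*(-2 + sqrt(5))*conj(1) + 2*(7)*conj(1) + 5*(-2)*conj(-1) + 5*(-4)*conj(-1)]
      = (1/20)[(12) + (-2) + (-2*sqrt(5) - 4) + (14) + (-4 + 2*sqrt(5)) + (14) + (10) + (20)] = 60/20 = 3
  <chi_rho, chi_3> = (1/20)[1*(12)*conj(1) + 1*(-2)*conj(-1) + 2*(-sqrt(5) - 2)*conj(-1) + 2*(7)*conj(1) + 2*(-2 + sqrt(5))*conj(-1) + 2*(7)*conj(1) + 5*(-2)*conj(1) + 5*(-4)*conj(-1)]
      = (1/20)[(12) + (2) + (4 + 2*sqrt(5)) + (14) + (4 - 2*sqrt(5)) + (14) + (-10) + (20)] = 60/20 = 3
  <chi_rho, chi_4> = (1/20)[1*(12)*conj(1) + 1*(-2)*conj(-1) + 2*(-sqrt(5) - 2)*conj(-1) + 2*(7)*conj(1) + 2*(-2 + sqrt(5))*conj(-1) + 2*(7)*conj(1) + 5*(-2)*conj(-1) + 5*(-4)*conj(1)]
      = (1/20)[(12) + (2) + (4 + 2*sqrt(5)) + (14) + (4 - 2*sqrt(5)) + (14) + (10) + (-20)] = 40/20 = 2
  <chi_rho, chi_5> = (1/20)[1*(12)*conj(2) + 1*(-2)*conj(-2) + 2*(-sqrt(5) - 2)*conj(1/2 + sqrt(5)/2) + 2*(7)*conj(-1/2 + sqrt(5)/2) + 2*(-2 + sqrt(5))*conj(1/2 - sqrt(5)/2) + 2*(7)*conj(-sqrt(5)/2 - 1/2) + 5*(-2)*conj(0) + 5*(-4)*conj(0)]
      = (1/20)[(24) + (4) + (-7 - 3*sqrt(5)) + (-7 + 7*sqrt(5)) + (-7 + 3*sqrt(5)) + (-7*sqrt(5) - 7) + (0) + (0)] = 0/20 = 0
  <chi_rho, chi_6> = (1/20)[1*(12)*conj(2) + 1*(-2)*conj(2) + 2*(-sqrt(5) - 2)*conj(-1/2 + sqrt(5)/2) + 2*(7)*conj(-sqrt(5)/2 - 1/2) + 2*(-2 + sqrt(5))*conj(-sqrt(5)/2 - 1/2) + 2*(7)*conj(-1/2 + sqrt(5)/2) + 5*(-2)*conj(0) + 5*(-4)*conj(0)]
      = (1/20)[(24) + (-4) + (-3 - sqrt(5)) + (-7*sqrt(5) - 7) + (-3 + sqrt(5)) + (-7 + 7*sqrt(5)) + (0) + (0)] = 0/20 = 0
  <chi_rho, chi_7> = (1/20)[1*(12)*conj(2) + 1*(-2)*conj(-2) + 2*(-sqrt(5) - 2)*conj(1/2 - sqrt(5)/2) + 2*(7)*conj(-sqrt(5)/2 - 1/2) + 2*(-2 + sqrt(5))*conj(1/2 + sqrt(5)/2) + 2*(7)*conj(-1/2 + sqrt(5)/2) + 5*(-2)*conj(0) + 5*(-4)*conj(0)]
      = (1/20)[(24) + (4) + (sqrt(5) + 3) + (-7*sqrt(5) - 7) + (3 - sqrt(5)) + (-7 + 7*sqrt(5)) + (0) + (0)] = 20/20 = 1
  <chi_rho, chi_8> = (1/20)[1*(12)*conj(2) + 1*(-2)*conj(2) + 2*(-sqrt(5) - 2)*conj(-sqrt(5)/2 - 1/2) + 2*(7)*conj(-1/2 + sqrt(5)/2) + 2*(-2 + sqrt(5))*conj(-1/2 + sqrt(5)/2) + 2*(7)*conj(-sqrt(5)/2 - 1/2) + 5*(-2)*conj(0) + 5*(-4)*conj(0)]
      = (1/20)[(24) + (-4) + (3*sqrt(5) + 7) + (-7 + 7*sqrt(5)) + (7 - 3*sqrt(5)) + (-7*sqrt(5) - 7) + (0) + (0)] = 20/20 = 1
Dimension check: dim(rho) = sum (mult * dim) = 0*1 + 3*1 + 3*1 + 2*1 + 0*2 + 0*2 + 1*2 + 1*2 = 12 = chi_rho(e) = 12.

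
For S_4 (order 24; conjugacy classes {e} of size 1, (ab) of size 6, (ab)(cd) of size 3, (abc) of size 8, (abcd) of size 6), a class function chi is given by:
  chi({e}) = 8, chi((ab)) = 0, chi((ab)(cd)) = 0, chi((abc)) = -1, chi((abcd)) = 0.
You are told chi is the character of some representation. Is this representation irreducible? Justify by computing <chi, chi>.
Not irreducible (reducible): <chi, chi> = 3 > 1.

Why: <chi, chi> = (1/|G|) sum_C |C| * |chi(C)|^2 = (1/24)[1*|8|^2 + 6*|0|^2 + 3*|0|^2 + 8*|-1|^2 + 6*|0|^2]
  = (1/24)[(64) + (0) + (0) + (8) + (0)] = 72/24 = 3.
A character is irreducible iff <chi, chi> = 1, so this representation is reducible.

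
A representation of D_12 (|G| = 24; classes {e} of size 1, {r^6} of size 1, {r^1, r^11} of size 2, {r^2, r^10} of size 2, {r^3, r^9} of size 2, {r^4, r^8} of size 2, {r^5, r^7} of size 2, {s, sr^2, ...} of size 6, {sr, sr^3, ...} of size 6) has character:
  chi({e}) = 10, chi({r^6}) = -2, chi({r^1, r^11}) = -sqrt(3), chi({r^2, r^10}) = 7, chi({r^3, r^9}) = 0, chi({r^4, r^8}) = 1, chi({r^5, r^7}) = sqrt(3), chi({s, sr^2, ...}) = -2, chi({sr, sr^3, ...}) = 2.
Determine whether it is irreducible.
Not irreducible (reducible): <chi, chi> = 11 > 1.

<chi, chi> = (1/|G|) sum_C |C| * |chi(C)|^2 = (1/24)[1*|10|^2 + 1*|-2|^2 + 2*|-sqrt(3)|^2 + 2*|7|^2 + 2*|0|^2 + 2*|1|^2 + 2*|sqrt(3)|^2 + 6*|-2|^2 + 6*|2|^2]
  = (1/24)[(100) + (4) + (6) + (98) + (0) + (2) + (6) + (24) + (24)] = 264/24 = 11.
A character is irreducible iff <chi, chi> = 1, so this representation is reducible.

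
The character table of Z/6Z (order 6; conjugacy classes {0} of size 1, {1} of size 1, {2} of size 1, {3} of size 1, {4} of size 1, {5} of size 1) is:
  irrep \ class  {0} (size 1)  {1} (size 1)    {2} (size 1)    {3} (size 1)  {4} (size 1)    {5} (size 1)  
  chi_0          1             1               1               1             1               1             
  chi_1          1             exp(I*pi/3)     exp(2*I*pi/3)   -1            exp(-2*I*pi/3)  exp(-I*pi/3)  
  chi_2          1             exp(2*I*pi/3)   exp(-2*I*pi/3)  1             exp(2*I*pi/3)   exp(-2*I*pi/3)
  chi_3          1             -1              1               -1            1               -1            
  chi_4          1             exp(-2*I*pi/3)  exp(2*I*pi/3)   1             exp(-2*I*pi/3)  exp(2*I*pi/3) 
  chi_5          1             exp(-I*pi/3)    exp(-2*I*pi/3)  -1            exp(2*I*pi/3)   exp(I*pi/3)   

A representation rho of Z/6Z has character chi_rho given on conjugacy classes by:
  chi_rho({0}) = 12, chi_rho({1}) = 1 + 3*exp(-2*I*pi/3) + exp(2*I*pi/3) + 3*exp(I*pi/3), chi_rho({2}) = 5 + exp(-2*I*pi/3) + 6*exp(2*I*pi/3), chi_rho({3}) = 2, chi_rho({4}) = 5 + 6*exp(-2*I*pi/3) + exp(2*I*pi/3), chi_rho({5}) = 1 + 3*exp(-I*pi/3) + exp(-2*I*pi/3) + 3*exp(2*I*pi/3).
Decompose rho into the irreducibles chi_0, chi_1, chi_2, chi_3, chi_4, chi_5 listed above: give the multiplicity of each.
Multiplicities: chi_0: 3, chi_1: 3, chi_2: 1, chi_3: 2, chi_4: 3, chi_5: 0.

Proof sketch: Use <chi_rho, chi> = (1/|G|) sum_C |C| * chi_rho(C) * conj(chi(C)) with |G| = 6 for each irreducible chi in the table:
  <chi_rho, chi_0> = (1/6)[1*(12)*conj(1) + 1*(1 + 3*exp(-2*I*pi/3) + exp(2*I*pi/3) + 3*exp(I*pi/3))*conj(1) + 1*(5 + exp(-2*I*pi/3) + 6*exp(2*I*pi/3))*conj(1) + 1*(2)*conj(1) + 1*(5 + 6*exp(-2*I*pi/3) + exp(2*I*pi/3))*conj(1) + 1*(1 + 3*exp(-I*pi/3) + exp(-2*I*pi/3) + 3*exp(2*I*pi/3))*conj(1)]
      = (1/6)[(12) + (1 + 3*exp(-2*I*pi/3) + exp(2*I*pi/3) + 3*exp(I*pi/3)) + (5 + exp(-2*I*pi/3) + 6*exp(2*I*pi/3)) + (2) + (5 + 6*exp(-2*I*pi/3) + exp(2*I*pi/3)) + (1 + 3*exp(-I*pi/3) + exp(-2*I*pi/3) + 3*exp(2*I*pi/3))] = 18/6 = 3
  <chi_rho, chi_1> = (1/6)[1*(12)*conj(1) + 1*(1 + 3*exp(-2*I*pi/3) + exp(2*I*pi/3) + 3*exp(I*pi/3))*conj(exp(I*pi/3)) + 1*(5 + exp(-2*I*pi/3) + 6*exp(2*I*pi/3))*conj(exp(2*I*pi/3)) + 1*(2)*conj(-1) + 1*(5 + 6*exp(-2*I*pi/3) + exp(2*I*pi/3))*conj(exp(-2*I*pi/3)) + 1*(1 + 3*exp(-I*pi/3) + exp(-2*I*pi/3) + 3*exp(2*I*pi/3))*conj(exp(-I*pi/3))]
      = (1/6)[(12) + (1) + (6 + 5*exp(-2*I*pi/3) + exp(2*I*pi/3)) + (-2) + (6 + exp(-2*I*pi/3) + 5*exp(2*I*pi/3)) + (1)] = 18/6 = 3
  <chi_rho, chi_2> = (1/6)[1*(12)*conj(1) + 1*(1 + 3*exp(-2*I*pi/3) + exp(2*I*pi/3) + 3*exp(I*pi/3))*conj(exp(2*I*pi/3)) + 1*(5 + exp(-2*I*pi/3) + 6*exp(2*I*pi/3))*conj(exp(-2*I*pi/3)) + 1*(2)*conj(1) + 1*(5 + 6*exp(-2*I*pi/3) + exp(2*I*pi/3))*conj(exp(2*I*pi/3)) + 1*(1 + 3*exp(-I*pi/3) + exp(-2*I*pi/3) + 3*exp(2*I*pi/3))*conj(exp(-2*I*pi/3))]
      = (1/6)[(12) + (1 + 3*exp(-I*pi/3) + exp(-2*I*pi/3) + 3*exp(2*I*pi/3)) + (1 + 6*exp(-2*I*pi/3) + 5*exp(2*I*pi/3)) + (2) + (1 + 5*exp(-2*I*pi/3) + 6*exp(2*I*pi/3)) + (1 + 3*exp(-2*I*pi/3) + exp(2*I*pi/3) + 3*exp(I*pi/3))] = 6/6 = 1
  <chi_rho, chi_3> = (1/6)[1*(12)*conj(1) + 1*(1 + 3*exp(-2*I*pi/3) + exp(2*I*pi/3) + 3*exp(I*pi/3))*conj(-1) + 1*(5 + exp(-2*I*pi/3) + 6*exp(2*I*pi/3))*conj(1) + 1*(2)*conj(-1) + 1*(5 + 6*exp(-2*I*pi/3) + exp(2*I*pi/3))*conj(1) + 1*(1 + 3*exp(-I*pi/3) + exp(-2*I*pi/3) + 3*exp(2*I*pi/3))*conj(-1)]
      = (1/6)[(12) + (-1 - 3*exp(I*pi/3) - exp(2*I*pi/3) - 3*exp(-2*I*pi/3)) + (5 + exp(-2*I*pi/3) + 6*exp(2*I*pi/3)) + (-2) + (5 + 6*exp(-2*I*pi/3) + exp(2*I*pi/3)) + (-1 - 3*exp(2*I*pi/3) - exp(-2*I*pi/3) - 3*exp(-I*pi/3))] = 12/6 = 2
  <chi_rho, chi_4> = (1/6)[1*(12)*conj(1) + 1*(1 + 3*exp(-2*I*pi/3) + exp(2*I*pi/3) + 3*exp(I*pi/3))*conj(exp(-2*I*pi/3)) + 1*(5 + exp(-2*I*pi/3) + 6*exp(2*I*pi/3))*conj(exp(2*I*pi/3)) + 1*(2)*conj(1) + 1*(5 + 6*exp(-2*I*pi/3) + exp(2*I*pi/3))*conj(exp(-2*I*pi/3)) + 1*(1 + 3*exp(-I*pi/3) + exp(-2*I*pi/3) + 3*exp(2*I*pi/3))*conj(exp(2*I*pi/3))]
      = (1/6)[(12) + (-1) + (6 + 5*exp(-2*I*pi/3) + exp(2*I*pi/3)) + (2) + (6 + exp(-2*I*pi/3) + 5*exp(2*I*pi/3)) + (-1)] = 18/6 = 3
  <chi_rho, chi_5> = (1/6)[1*(12)*conj(1) + 1*(1 + 3*exp(-2*I*pi/3) + exp(2*I*pi/3) + 3*exp(I*pi/3))*conj(exp(-I*pi/3)) + 1*(5 + exp(-2*I*pi/3) + 6*exp(2*I*pi/3))*conj(exp(-2*I*pi/3)) + 1*(2)*conj(-1) + 1*(5 + 6*exp(-2*I*pi/3) + exp(2*I*pi/3))*conj(exp(2*I*pi/3)) + 1*(1 + 3*exp(-I*pi/3) + exp(-2*I*pi/3) + 3*exp(2*I*pi/3))*conj(exp(I*pi/3))]
      = (1/6)[(12) + (-1 + 3*exp(-I*pi/3) + exp(I*pi/3) + 3*exp(2*I*pi/3)) + (1 + 6*exp(-2*I*pi/3) + 5*exp(2*I*pi/3)) + (-2) + (1 + 5*exp(-2*I*pi/3) + 6*exp(2*I*pi/3)) + (-1 + 3*exp(-2*I*pi/3) + exp(-I*pi/3) + 3*exp(I*pi/3))] = 0/6 = 0
(Exp terms are combined using exp(i*s)*conj(exp(i*t)) = exp(i*(s-t)), and sums of them are collapsed using the identity that for every m > 1 the m distinct m-th roots of unity sum to 0, e.g. 1 + exp(2*I*pi/3) + exp(-2*I*pi/3) = 0.)
Dimension check: dim(rho) = sum (mult * dim) = 3*1 + 3*1 + 1*1 + 2*1 + 3*1 + 0*1 = 12 = chi_rho(e) = 12.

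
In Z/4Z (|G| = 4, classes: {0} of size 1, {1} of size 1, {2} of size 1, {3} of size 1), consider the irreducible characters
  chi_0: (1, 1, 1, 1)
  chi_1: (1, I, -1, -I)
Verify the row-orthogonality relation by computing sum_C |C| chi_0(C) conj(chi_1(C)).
Sum = 0; so <chi_0, chi_1> = 0 (distinct irreducibles are orthogonal).

Argument: Compute term by term over conjugacy classes (|C| * chi_0(C) * conj(chi_1(C))):
  1*(1)*conj(1) + 1*(1)*conj(I) + 1*(1)*conj(-1) + 1*(1)*conj(-I)
  = (1) + (-I) + (-1) + (I)
  = 0.
(Exp terms are combined using exp(i*s)*conj(exp(i*t)) = exp(i*(s-t)), and sums of them are collapsed using the identity that for every m > 1 the m distinct m-th roots of unity sum to 0, e.g. 1 + exp(2*I*pi/3) + exp(-2*I*pi/3) = 0.)
Dividing by |G| = 4 gives 0/4 = 0, matching the row-orthogonality relation <chi_0, chi_1> = [chi_0 = chi_1].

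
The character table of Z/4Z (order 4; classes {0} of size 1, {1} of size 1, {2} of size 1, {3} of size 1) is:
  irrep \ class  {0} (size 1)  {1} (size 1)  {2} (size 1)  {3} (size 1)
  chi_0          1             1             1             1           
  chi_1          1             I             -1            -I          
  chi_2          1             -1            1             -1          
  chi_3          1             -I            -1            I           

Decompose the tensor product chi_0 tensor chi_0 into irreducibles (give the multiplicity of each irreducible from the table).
chi_0 tensor chi_0 = chi_0 (all other irreducibles have multiplicity 0).

Solution. The character of a tensor product is the pointwise product (chi_0 * chi_0)(C) = chi_0(C) * chi_0(C):
  {0}: (1)*(1), {1}: (1)*(1), {2}: (1)*(1), {3}: (1)*(1)
so (chi_0 * chi_0) takes values
  {0} -> 1, {1} -> 1, {2} -> 1, {3} -> 1.
Now take the inner product of this character with each irreducible chi from the table, <chi_0*chi_0, chi> = (1/4) sum_C |C| (chi_0*chi_0)(C) conj(chi(C)):
  <chi_0*chi_0, chi_0> = (1/4)[1*(1)*conj(1) + 1*(1)*conj(1) + 1*(1)*conj(1) + 1*(1)*conj(1)]
      = (1/4)[(1) + (1) + (1) + (1)] = 4/4 = 1
  <chi_0*chi_0, chi_1> = (1/4)[1*(1)*conj(1) + 1*(1)*conj(I) + 1*(1)*conj(-1) + 1*(1)*conj(-I)]
      = (1/4)[(1) + (-I) + (-1) + (I)] = 0/4 = 0
  <chi_0*chi_0, chi_2> = (1/4)[1*(1)*conj(1) + 1*(1)*conj(-1) + 1*(1)*conj(1) + 1*(1)*conj(-1)]
      = (1/4)[(1) + (-1) + (1) + (-1)] = 0/4 = 0
  <chi_0*chi_0, chi_3> = (1/4)[1*(1)*conj(1) + 1*(1)*conj(-I) + 1*(1)*conj(-1) + 1*(1)*conj(I)]
      = (1/4)[(1) + (I) + (-1) + (-I)] = 0/4 = 0
(Exp terms are combined using exp(i*s)*conj(exp(i*t)) = exp(i*(s-t)), and sums of them are collapsed using the identity that for every m > 1 the m distinct m-th roots of unity sum to 0, e.g. 1 + exp(2*I*pi/3) + exp(-2*I*pi/3) = 0.)
Hence the multiplicities are chi_0: 1. Dimension check: dim(chi_0)*dim(chi_0) = 1*1 = 1 and sum (mult * dim) = 1*1 = 1.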